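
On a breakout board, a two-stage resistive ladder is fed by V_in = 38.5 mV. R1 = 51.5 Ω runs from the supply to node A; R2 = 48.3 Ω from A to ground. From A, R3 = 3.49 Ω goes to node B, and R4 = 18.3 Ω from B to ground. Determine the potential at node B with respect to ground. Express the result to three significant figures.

V_B ≈ 7.30 mV

Looking into the second stage from A: R3 + R4 = 21.79 Ω appears in parallel with R2.
R2 ‖ (R3+R4) = 15.02 Ω.
V_A = 38.5 × 15.02/(51.5 + 15.02) = 8.691 mV.
V_B = V_A × 0.8398 = 7.299 mV.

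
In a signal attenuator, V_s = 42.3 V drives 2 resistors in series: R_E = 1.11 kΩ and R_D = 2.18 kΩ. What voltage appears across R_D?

V ≈ 28.0 V

ΣR = 1.11 + 2.18 = 3.290 kΩ.
V = V_s · R/ΣR = 42.3 × 0.6626 = 28.03 V.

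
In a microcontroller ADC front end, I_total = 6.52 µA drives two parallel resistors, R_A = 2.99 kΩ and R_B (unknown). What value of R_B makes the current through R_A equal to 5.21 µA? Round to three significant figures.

R_B ≈ 11.9 kΩ

In a two-way split, I_A/I_total = R_B/(R_A + R_B).
5.21/6.52 = R_B/(R_A + R_B) → R_B = R_A · (0.7991)/(1 − 0.7991) = 2.99 × 3.977 = 11.89 kΩ.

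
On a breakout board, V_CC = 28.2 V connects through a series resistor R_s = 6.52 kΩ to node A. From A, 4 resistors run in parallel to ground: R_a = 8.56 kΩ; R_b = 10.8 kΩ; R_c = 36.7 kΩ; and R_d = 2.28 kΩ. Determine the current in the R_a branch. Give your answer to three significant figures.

Combine the parallel branches: R_p = (1/8.56 + 1/10.8 + 1/36.7 + 1/2.28)⁻¹ = 1.481 kΩ.
Node voltage V_A = V_CC · R_p/(R_s + R_p) = 28.2 × 0.1851 = 5.220 V.
Branch current I = V_A/R_a = 5.220/8.56 = 0.6098 mA.

I ≈ 0.610 mA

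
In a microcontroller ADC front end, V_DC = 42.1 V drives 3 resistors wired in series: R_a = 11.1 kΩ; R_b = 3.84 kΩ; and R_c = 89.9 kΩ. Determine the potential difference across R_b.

V ≈ 1.54 V

Series total: ΣR = 11.1 + 3.84 + 89.9 = 104.8 kΩ.
V = V_DC · R/ΣR = 42.1 × 0.03663 = 1.542 V.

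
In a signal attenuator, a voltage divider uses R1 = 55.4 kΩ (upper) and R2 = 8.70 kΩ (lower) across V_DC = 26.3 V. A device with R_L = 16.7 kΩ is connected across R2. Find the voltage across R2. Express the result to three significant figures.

R2 ‖ R_L = (8.70 × 16.7)/(8.70 + 16.7) = 5.720 kΩ.
Then V_out = V_DC · R2'/(R1 + R2') = 26.3 × 5.720/61.12 = 2.461 V.

V_out ≈ 2.46 V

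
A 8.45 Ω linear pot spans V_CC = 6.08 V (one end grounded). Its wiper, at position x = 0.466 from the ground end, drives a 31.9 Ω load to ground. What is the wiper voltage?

V_out ≈ 2.66 V

Lower segment x·R_p = 3.938 Ω; upper segment (1−x)·R_p = 4.512 Ω.
(x·R_p) ‖ R_L = 3.505 Ω.
Loaded-divider output: V_out = 6.08 × 0.4372 = 2.658 V.
(Unloaded: V_out = x·V_CC = 2.83 V.)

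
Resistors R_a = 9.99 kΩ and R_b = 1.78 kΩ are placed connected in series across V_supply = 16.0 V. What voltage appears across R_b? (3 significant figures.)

V ≈ 2.42 V

Total series resistance ΣR = 9.99 + 1.78 = 11.77 kΩ.
Voltage divider: V = V_supply · (1.780 / 11.77) = 16.0 × 0.1512 = 2.420 V.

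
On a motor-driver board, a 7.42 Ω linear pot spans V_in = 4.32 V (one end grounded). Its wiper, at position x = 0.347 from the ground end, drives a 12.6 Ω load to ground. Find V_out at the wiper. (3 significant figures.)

The pot divides into 4.845 Ω above the wiper and 2.575 Ω below.
R_L loads the lower segment: effective lower R = 2.138 Ω.
Then V_out = V_in · 2.138/(4.845 + 2.138) = 1.323 V.

V_out ≈ 1.32 V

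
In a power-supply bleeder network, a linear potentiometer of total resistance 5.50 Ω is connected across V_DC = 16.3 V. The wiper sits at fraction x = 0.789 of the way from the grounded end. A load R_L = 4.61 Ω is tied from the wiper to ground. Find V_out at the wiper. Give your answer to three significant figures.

Split the track: R_lower = x·R_p = 4.340 Ω, R_upper = (1−x)·R_p = 1.160 Ω.
R_L loads the lower segment: effective lower R = 2.235 Ω.
V_out = 16.3 × 2.235/(1.160 + 2.235) = 10.73 V.

V_out ≈ 10.7 V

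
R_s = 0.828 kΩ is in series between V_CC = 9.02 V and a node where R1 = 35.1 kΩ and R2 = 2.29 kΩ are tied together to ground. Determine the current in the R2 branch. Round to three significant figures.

I ≈ 2.84 mA

Combine the parallel branches: R_p = (1/35.1 + 1/2.29)⁻¹ = 2.150 kΩ.
V_A = 9.02 × 2.150/2.978 = 6.512 V.
I(R2) = V_A / R2 = 6.512/2.29 = 2.844 mA.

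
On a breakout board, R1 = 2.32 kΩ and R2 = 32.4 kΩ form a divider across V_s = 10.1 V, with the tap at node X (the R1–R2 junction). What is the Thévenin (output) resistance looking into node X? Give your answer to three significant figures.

R_th ≈ 2.16 kΩ

With V_s suppressed (replaced by a short), R_th = R1 ‖ R2 = (2.320 × 32.4)/(2.320 + 32.4) = 2.165 kΩ.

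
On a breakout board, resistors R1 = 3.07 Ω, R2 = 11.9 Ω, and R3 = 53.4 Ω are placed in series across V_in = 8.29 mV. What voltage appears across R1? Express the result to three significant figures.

Series total: ΣR = 3.07 + 11.9 + 53.4 = 68.37 Ω.
V = V_in · R/ΣR = 8.29 × 0.04490 = 0.3722 mV.

V ≈ 0.372 mV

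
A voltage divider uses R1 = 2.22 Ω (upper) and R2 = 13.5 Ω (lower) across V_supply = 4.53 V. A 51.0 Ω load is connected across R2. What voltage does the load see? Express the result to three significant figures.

V_out ≈ 3.75 V

The load sits in parallel with R2, giving an effective lower resistance R2' = R2·R_L/(R2+R_L) = 10.67 Ω.
Then V_out = V_supply · R2'/(R1 + R2') = 4.53 × 10.67/12.89 = 3.750 V.
(Unloaded it would be 3.89 V; the load pulls it down.)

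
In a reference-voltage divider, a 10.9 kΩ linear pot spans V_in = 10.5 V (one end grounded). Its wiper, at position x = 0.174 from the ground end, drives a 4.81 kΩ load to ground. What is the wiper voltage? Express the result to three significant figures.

V_out ≈ 1.38 V

The pot divides into 9.003 kΩ above the wiper and 1.897 kΩ below.
(x·R_p) ‖ R_L = 1.360 kΩ.
V_out = 10.5 × 1.360/(9.003 + 1.360) = 1.378 V.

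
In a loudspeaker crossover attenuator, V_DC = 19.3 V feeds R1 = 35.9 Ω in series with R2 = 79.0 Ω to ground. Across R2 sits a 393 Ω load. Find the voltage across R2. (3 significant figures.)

The load sits in parallel with R2, giving an effective lower resistance R2' = R2·R_L/(R2+R_L) = 65.78 Ω.
Voltage divider with the loaded lower leg: V_out = 19.3 × 65.78/(35.9 + 65.78) = 19.3 × 0.6469 = 12.49 V.

V_out ≈ 12.5 V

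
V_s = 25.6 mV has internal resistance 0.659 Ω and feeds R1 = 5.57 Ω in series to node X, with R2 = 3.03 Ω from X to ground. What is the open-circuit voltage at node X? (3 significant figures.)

V_th ≈ 8.38 mV

R1' = 0.659 + 5.57 = 6.229 Ω (source resistance + R1).
V_th is the unloaded tap voltage: V_s · R2/(R1'+R2) = 25.6 × 0.3272 = 8.378 mV.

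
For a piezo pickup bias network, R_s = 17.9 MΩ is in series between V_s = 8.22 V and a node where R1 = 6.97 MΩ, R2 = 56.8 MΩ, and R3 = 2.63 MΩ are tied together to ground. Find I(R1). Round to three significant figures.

I ≈ 0.110 µA

Combine the parallel branches: R_p = (1/6.97 + 1/56.8 + 1/2.63)⁻¹ = 1.847 MΩ.
V_A by voltage divider: V_A = 8.22 × 1.847/(17.9 + 1.847) = 0.7690 V.
Branch current I = V_A/R1 = 0.7690/6.97 = 0.1103 µA.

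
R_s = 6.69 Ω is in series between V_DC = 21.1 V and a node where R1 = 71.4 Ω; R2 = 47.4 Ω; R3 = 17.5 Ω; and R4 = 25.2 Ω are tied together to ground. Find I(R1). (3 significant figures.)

Equivalent of the parallel group: R_p = 7.580 Ω.
V_A by voltage divider: V_A = 21.1 × 7.580/(6.69 + 7.580) = 11.21 V.
I(R1) = V_A / R1 = 11.21/71.4 = 0.1570 A.

I ≈ 0.157 A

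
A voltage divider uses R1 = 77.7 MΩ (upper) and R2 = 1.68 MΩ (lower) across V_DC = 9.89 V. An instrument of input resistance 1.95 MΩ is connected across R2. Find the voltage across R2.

First combine the lower leg with the load: R2 ‖ R_L = 0.9025 MΩ.
Now apply the divider: V_out = 9.89 × 0.01148 = 0.1136 V.
(Unloaded it would be 0.209 V; the load pulls it down.)

V_out ≈ 0.114 V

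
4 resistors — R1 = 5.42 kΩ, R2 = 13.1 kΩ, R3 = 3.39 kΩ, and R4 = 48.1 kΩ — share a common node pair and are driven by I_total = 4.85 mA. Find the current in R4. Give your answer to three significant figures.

I ≈ 0.175 mA

ΣG = 1/5.42 + 1/13.1 + 1/3.39 + 1/48.1 = 0.5766.
Current divider: I(R4) = I_total · G_k/ΣG = 4.85 × (0.02079/0.5766) = 4.85 × 0.03606 = 0.1749 mA.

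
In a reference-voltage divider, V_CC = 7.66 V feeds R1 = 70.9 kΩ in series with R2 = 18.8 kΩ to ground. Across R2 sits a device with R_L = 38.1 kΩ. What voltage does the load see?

V_out ≈ 1.15 V

First combine the lower leg with the load: R2 ‖ R_L = 12.59 kΩ.
Voltage divider with the loaded lower leg: V_out = 7.66 × 12.59/(70.9 + 12.59) = 7.66 × 0.1508 = 1.155 V.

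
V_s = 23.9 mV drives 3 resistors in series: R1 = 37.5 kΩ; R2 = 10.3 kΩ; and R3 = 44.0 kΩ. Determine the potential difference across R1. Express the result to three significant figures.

Total series resistance ΣR = 37.5 + 10.3 + 44.0 = 91.80 kΩ.
Voltage divider: V = V_s · (37.50 / 91.80) = 23.9 × 0.4085 = 9.763 mV.

V ≈ 9.76 mV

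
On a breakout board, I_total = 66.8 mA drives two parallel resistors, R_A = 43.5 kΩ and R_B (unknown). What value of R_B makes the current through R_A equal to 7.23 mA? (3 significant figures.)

R_B ≈ 5.28 kΩ

In a two-way split, I_A/I_total = R_B/(R_A + R_B).
7.23/66.8 = R_B/(R_A + R_B) → R_B = R_A · (0.1082)/(1 − 0.1082) = 43.5 × 0.1214 = 5.280 kΩ.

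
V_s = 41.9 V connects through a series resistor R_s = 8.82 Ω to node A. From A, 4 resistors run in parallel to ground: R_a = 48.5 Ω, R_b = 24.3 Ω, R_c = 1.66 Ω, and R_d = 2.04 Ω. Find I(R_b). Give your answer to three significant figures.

I ≈ 0.154 A

Combine the parallel branches: R_p = (1/48.5 + 1/24.3 + 1/1.66 + 1/2.04)⁻¹ = 0.8663 Ω.
V_A = 41.9 × 0.8663/9.686 = 3.747 V.
Branch current I = V_A/R_b = 3.747/24.3 = 0.1542 A.
(Equivalently: I_total = 4.326 A, then current-divider fraction G_k/ΣG = 0.03565.)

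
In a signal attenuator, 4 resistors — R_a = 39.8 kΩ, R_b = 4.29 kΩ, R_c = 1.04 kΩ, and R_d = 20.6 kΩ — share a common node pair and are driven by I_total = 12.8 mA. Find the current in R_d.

Total conductance ΣG = 1/39.8 + 1/4.29 + 1/1.04 + 1/20.6 = 1.268 (units of 1/kΩ).
Current divider: I(R_d) = I_total · G_k/ΣG = 12.8 × (0.04854/1.268) = 12.8 × 0.03827 = 0.4899 mA.

I ≈ 0.490 mA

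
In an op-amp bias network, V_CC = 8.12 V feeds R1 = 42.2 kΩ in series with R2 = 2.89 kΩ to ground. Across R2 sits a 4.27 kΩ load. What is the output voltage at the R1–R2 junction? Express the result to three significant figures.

R2 ‖ R_L = (2.89 × 4.27)/(2.89 + 4.27) = 1.724 kΩ.
Voltage divider with the loaded lower leg: V_out = 8.12 × 1.724/(42.2 + 1.724) = 8.12 × 0.03924 = 0.3186 V.
(Unloaded it would be 0.520 V; the load pulls it down.)

V_out ≈ 0.319 V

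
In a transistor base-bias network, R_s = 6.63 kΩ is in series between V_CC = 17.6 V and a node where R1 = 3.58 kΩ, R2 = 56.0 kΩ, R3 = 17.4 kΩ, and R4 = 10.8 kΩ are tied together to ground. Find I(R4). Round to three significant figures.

Combine the parallel branches: R_p = (1/3.58 + 1/56.0 + 1/17.4 + 1/10.8)⁻¹ = 2.236 kΩ.
V_A by voltage divider: V_A = 17.6 × 2.236/(6.63 + 2.236) = 4.439 V.
I(R4) = V_A / R4 = 4.439/10.8 = 0.4110 mA.

I ≈ 0.411 mA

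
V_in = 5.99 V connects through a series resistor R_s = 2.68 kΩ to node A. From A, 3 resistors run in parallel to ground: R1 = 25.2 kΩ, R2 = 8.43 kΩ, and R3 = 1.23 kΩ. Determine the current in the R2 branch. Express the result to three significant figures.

I ≈ 0.197 mA

Equivalent of the parallel group: R_p = 1.030 kΩ.
V_A = 5.99 × 1.030/3.710 = 1.662 V.
Branch current I = V_A/R2 = 1.662/8.43 = 0.1972 mA.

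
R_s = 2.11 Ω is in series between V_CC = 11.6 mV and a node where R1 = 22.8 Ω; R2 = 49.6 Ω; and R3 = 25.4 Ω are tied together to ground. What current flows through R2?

I ≈ 0.192 mA

Parallel bank: R_p = 1/(1/22.8 + 1/49.6 + 1/25.4) = 9.672 Ω.
V_A = 11.6 × 9.672/11.78 = 9.523 mV.
I(R2) = V_A / R2 = 9.523/49.6 = 0.1920 mA.
(Check via current divider: I_total = 0.9846 mA; share G_k/ΣG = 0.1950 → same result.)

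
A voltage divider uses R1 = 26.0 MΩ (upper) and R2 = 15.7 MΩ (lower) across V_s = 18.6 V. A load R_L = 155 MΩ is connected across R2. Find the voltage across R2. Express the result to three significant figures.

V_out ≈ 6.59 V

The load sits in parallel with R2, giving an effective lower resistance R2' = R2·R_L/(R2+R_L) = 14.26 MΩ.
Now apply the divider: V_out = 18.6 × 0.3541 = 6.587 V.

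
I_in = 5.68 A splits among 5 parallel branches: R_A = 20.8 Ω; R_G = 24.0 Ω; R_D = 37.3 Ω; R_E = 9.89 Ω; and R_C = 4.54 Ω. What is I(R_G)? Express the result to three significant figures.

I ≈ 0.540 A

Total conductance ΣG = 1/20.8 + 1/24.0 + 1/37.3 + 1/9.89 + 1/4.54 = 0.4379 (units of 1/Ω).
R_G takes the fraction G_k/ΣG = 0.04167/0.4379 = 0.09514, so I = 5.68 × 0.09514 = 0.5404 A.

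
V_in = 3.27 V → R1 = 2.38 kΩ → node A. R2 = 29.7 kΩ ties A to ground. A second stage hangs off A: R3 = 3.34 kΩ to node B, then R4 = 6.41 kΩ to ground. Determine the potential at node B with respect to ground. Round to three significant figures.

The second stage (R3 + R4 = 9.750 kΩ) loads node A in parallel with R2.
R2 ‖ (R3+R4) = 7.340 kΩ.
So V_A = 3.27 × 0.7552 = 2.469 V.
Stage 2 is unloaded, so V_B = V_A · R4/(R3+R4) = 2.469 × 6.41/9.750 = 1.623 V.

V_B ≈ 1.62 V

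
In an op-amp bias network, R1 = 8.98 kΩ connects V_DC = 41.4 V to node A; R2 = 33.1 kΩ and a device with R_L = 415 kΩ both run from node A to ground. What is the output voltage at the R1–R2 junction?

First combine the lower leg with the load: R2 ‖ R_L = 30.65 kΩ.
Then V_out = V_DC · R2'/(R1 + R2') = 41.4 × 30.65/39.63 = 32.02 V.
(Unloaded it would be 32.6 V; the load pulls it down.)

V_out ≈ 32.0 V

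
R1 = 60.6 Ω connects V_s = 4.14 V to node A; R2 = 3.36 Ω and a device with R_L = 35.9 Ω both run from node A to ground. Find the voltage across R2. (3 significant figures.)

R2 ‖ R_L = (3.36 × 35.9)/(3.36 + 35.9) = 3.072 Ω.
Voltage divider with the loaded lower leg: V_out = 4.14 × 3.072/(60.6 + 3.072) = 4.14 × 0.04825 = 0.1998 V.
(Unloaded it would be 0.217 V; the load pulls it down.)

V_out ≈ 0.200 V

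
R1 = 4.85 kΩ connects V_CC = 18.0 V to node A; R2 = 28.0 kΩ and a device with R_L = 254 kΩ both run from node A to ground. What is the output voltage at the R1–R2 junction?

First combine the lower leg with the load: R2 ‖ R_L = 25.22 kΩ.
Voltage divider with the loaded lower leg: V_out = 18.0 × 25.22/(4.85 + 25.22) = 18.0 × 0.8387 = 15.10 V.
(Unloaded it would be 15.3 V; the load pulls it down.)

V_out ≈ 15.1 V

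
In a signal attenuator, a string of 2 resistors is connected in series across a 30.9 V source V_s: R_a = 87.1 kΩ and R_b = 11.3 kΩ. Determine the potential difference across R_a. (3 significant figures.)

Total series resistance ΣR = 87.1 + 11.3 = 98.40 kΩ.
V = V_s · R/ΣR = 30.9 × 0.8852 = 27.35 V.

V ≈ 27.4 V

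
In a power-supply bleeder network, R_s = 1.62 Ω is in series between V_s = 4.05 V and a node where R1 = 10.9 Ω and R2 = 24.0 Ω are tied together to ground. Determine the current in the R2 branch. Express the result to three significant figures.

I ≈ 0.139 A

Combine the parallel branches: R_p = (1/10.9 + 1/24.0)⁻¹ = 7.496 Ω.
V_A by voltage divider: V_A = 4.05 × 7.496/(1.62 + 7.496) = 3.330 V.
I(R2) = V_A / R2 = 3.330/24.0 = 0.1388 A.
(Check via current divider: I_total = 0.4443 A; share G_k/ΣG = 0.3123 → same result.)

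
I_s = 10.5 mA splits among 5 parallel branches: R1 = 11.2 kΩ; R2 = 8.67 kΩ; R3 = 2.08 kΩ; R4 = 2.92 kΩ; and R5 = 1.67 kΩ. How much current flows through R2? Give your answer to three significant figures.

I ≈ 0.745 mA

Conductances: ΣG = 1/11.2 + 1/8.67 + 1/2.08 + 1/2.92 + 1/1.67 = 1.627 (1/kΩ).
R2 takes the fraction G_k/ΣG = 0.1153/1.627 = 0.07091, so I = 10.5 × 0.07091 = 0.7445 mA.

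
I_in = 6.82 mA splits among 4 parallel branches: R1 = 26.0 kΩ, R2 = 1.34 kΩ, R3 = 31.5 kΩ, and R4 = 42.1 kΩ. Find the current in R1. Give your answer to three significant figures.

ΣG = 1/26.0 + 1/1.34 + 1/31.5 + 1/42.1 = 0.8402.
R1 takes the fraction G_k/ΣG = 0.03846/0.8402 = 0.04578, so I = 6.82 × 0.04578 = 0.3122 mA.

I ≈ 0.312 mA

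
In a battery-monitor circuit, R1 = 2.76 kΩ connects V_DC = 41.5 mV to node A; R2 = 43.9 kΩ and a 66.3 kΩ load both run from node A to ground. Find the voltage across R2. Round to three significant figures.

V_out ≈ 37.6 mV

First combine the lower leg with the load: R2 ‖ R_L = 26.41 kΩ.
Now apply the divider: V_out = 41.5 × 0.9054 = 37.57 mV.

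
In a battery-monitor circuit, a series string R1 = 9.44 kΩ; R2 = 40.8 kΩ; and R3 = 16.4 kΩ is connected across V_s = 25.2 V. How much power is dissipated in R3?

P ≈ 2.35 mW

The common current is I = 25.2/66.64 = 0.3782 mA.
P(R3) = I²·R3 = (0.3782)² × 16.4 = 2.345 mW.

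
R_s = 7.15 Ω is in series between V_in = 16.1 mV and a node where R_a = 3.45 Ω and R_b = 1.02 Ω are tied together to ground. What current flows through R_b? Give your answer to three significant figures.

I ≈ 1.57 mA

Equivalent of the parallel group: R_p = 0.7872 Ω.
Node voltage V_A = V_in · R_p/(R_s + R_p) = 16.1 × 0.09918 = 1.597 mV.
I(R_b) = V_A / R_b = 1.597/1.02 = 1.566 mA.
(Equivalently: I_total = 2.028 mA, then current-divider fraction G_k/ΣG = 0.7718.)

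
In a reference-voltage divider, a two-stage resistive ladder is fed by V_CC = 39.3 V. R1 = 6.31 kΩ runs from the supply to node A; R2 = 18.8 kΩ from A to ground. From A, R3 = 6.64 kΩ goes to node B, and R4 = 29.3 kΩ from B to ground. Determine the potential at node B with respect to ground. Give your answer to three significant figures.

Looking into the second stage from A: R3 + R4 = 35.94 kΩ appears in parallel with R2.
R2 ‖ (R3+R4) = 12.34 kΩ.
V_A = 39.3 × 12.34/(6.31 + 12.34) = 26.01 V.
Stage 2 is unloaded, so V_B = V_A · R4/(R3+R4) = 26.01 × 29.3/35.94 = 21.20 V.

V_B ≈ 21.2 V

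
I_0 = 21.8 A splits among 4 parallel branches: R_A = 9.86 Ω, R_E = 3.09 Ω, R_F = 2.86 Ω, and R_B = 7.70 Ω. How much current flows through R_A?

Conductances: ΣG = 1/9.86 + 1/3.09 + 1/2.86 + 1/7.70 = 0.9046 (1/Ω).
Current divider: I(R_A) = I_0 · G_k/ΣG = 21.8 × (0.1014/0.9046) = 21.8 × 0.1121 = 2.444 A.

I ≈ 2.44 A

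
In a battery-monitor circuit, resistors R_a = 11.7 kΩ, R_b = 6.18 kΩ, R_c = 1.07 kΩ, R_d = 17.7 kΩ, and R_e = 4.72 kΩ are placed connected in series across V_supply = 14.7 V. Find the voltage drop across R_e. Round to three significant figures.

Series total: ΣR = 11.7 + 6.18 + 1.07 + 17.7 + 4.72 = 41.37 kΩ.
Voltage divider: V = V_supply · (4.720 / 41.37) = 14.7 × 0.1141 = 1.677 V.

V ≈ 1.68 V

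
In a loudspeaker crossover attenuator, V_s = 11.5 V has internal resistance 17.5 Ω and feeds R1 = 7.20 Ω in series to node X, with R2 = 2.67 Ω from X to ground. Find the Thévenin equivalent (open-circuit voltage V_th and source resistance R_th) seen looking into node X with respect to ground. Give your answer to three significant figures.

R1' = 17.5 + 7.20 = 24.70 Ω (source resistance + R1).
With X open, the divider is unloaded: V_th = 11.5 × 2.67/27.37 = 1.122 V.
Zeroing V_s shorts the top of R1' to ground, so R_th = R1' ‖ R2 = 2.410 Ω.

V_th ≈ 1.12 V, R_th ≈ 2.41 Ω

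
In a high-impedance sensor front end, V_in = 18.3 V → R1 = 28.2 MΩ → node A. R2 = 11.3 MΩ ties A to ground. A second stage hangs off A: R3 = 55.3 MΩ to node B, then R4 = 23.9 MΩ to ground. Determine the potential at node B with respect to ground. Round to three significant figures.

V_B ≈ 1.43 V

The second stage (R3 + R4 = 79.20 MΩ) loads node A in parallel with R2.
Effective lower resistance at A: R2 ‖ 79.20 = 9.889 MΩ.
First divider: V_A = V_in · 9.889/(28.2 + 9.889) = 4.751 V.
Then the unloaded second divider: V_B = V_A × R4/(R3+R4) = 4.751 × 0.3018 = 1.434 V.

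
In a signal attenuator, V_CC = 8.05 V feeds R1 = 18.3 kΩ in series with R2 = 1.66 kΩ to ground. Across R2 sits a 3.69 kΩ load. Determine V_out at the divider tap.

V_out ≈ 0.474 V

First combine the lower leg with the load: R2 ‖ R_L = 1.145 kΩ.
Then V_out = V_CC · R2'/(R1 + R2') = 8.05 × 1.145/19.44 = 0.4740 V.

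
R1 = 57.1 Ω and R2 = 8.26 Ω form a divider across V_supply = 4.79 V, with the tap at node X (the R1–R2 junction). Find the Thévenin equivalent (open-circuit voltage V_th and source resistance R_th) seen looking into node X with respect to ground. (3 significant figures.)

V_th is the unloaded tap voltage: V_supply · R2/(R1+R2) = 4.79 × 0.1264 = 0.6053 V.
Looking into X with the source shorted: R_th = R1·R2/(R1+R2) = 57.10 × 8.26/65.36 = 7.216 Ω.

V_th ≈ 0.605 V, R_th ≈ 7.22 Ω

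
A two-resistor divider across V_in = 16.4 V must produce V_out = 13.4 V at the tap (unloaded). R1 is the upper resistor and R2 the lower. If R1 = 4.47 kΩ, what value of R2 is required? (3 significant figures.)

R2 ≈ 20.0 kΩ

V_out/V_in = R2/(R1+R2) = 0.8171.
So R2 = R1 · V_out/(V_in − V_out) = 4.47 × 13.4/(16.4 − 13.4) = 4.47 × 4.467 = 19.97 kΩ.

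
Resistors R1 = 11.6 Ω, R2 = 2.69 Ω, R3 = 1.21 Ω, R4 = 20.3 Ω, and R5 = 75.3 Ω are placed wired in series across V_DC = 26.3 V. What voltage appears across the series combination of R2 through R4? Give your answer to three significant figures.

V ≈ 5.73 V

Total series resistance ΣR = 11.6 + 2.69 + 1.21 + 20.3 + 75.3 = 111.1 Ω.
R_{R2..R4} = 2.69 + 1.21 + 20.3 = 24.20 Ω.
By the voltage-divider rule, V = 26.3 × 24.20/111.1 = 5.729 V.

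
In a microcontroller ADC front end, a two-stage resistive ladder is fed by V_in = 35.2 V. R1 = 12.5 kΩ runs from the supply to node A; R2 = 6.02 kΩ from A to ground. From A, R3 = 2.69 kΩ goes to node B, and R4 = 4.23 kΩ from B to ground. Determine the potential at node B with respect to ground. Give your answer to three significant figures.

The second stage (R3 + R4 = 6.920 kΩ) loads node A in parallel with R2.
Effective lower resistance at A: R2 ‖ 6.920 = 3.219 kΩ.
So V_A = 35.2 × 0.2048 = 7.209 V.
V_B = V_A × 0.6113 = 4.407 V.

V_B ≈ 4.41 V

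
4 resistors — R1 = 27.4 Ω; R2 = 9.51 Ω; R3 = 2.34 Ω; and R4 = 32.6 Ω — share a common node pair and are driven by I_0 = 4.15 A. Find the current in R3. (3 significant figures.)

ΣG = 1/27.4 + 1/9.51 + 1/2.34 + 1/32.6 = 0.5997.
Current divider: I(R3) = I_0 · G_k/ΣG = 4.15 × (0.4274/0.5997) = 4.15 × 0.7126 = 2.957 A.

I ≈ 2.96 A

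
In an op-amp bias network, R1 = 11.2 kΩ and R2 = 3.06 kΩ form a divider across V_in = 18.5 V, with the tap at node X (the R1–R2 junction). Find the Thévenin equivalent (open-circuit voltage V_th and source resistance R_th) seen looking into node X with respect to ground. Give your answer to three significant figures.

V_th is the unloaded tap voltage: V_in · R2/(R1+R2) = 18.5 × 0.2146 = 3.970 V.
Zeroing V_in shorts the top of R1 to ground, so R_th = R1 ‖ R2 = 2.403 kΩ.

V_th ≈ 3.97 V, R_th ≈ 2.40 kΩ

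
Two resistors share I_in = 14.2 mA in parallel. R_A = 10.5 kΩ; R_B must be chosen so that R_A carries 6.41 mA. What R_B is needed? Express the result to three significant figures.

R_B ≈ 8.64 kΩ

In a two-way split, I_A/I_in = R_B/(R_A + R_B).
6.41/14.2 = R_B/(R_A + R_B) → R_B = R_A · (0.4514)/(1 − 0.4514) = 10.5 × 0.8228 = 8.640 kΩ.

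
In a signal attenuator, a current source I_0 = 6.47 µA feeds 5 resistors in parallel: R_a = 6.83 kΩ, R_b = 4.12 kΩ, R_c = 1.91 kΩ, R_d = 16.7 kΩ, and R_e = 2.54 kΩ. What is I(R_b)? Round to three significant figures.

I ≈ 1.15 µA

Conductances: ΣG = 1/6.83 + 1/4.12 + 1/1.91 + 1/16.7 + 1/2.54 = 1.366 (1/kΩ).
By the current-divider rule, I = I_0 · G_k/ΣG = 6.47 × 0.1777 = 1.149 µA.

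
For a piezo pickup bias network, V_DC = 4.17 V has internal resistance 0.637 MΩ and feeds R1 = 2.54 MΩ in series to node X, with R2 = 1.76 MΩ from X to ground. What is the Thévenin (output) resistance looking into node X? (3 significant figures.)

R1' = 0.637 + 2.54 = 3.177 MΩ (source resistance + R1).
With V_DC suppressed (replaced by a short), R_th = R1' ‖ R2 = (3.177 × 1.76)/(3.177 + 1.76) = 1.133 MΩ.

R_th ≈ 1.13 MΩ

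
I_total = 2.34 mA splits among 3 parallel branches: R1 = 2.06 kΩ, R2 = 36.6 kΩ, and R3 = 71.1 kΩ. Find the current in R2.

I ≈ 0.121 mA

Conductances: ΣG = 1/2.06 + 1/36.6 + 1/71.1 = 0.5268 (1/kΩ).
R2 takes the fraction G_k/ΣG = 0.02732/0.5268 = 0.05186, so I = 2.34 × 0.05186 = 0.1214 mA.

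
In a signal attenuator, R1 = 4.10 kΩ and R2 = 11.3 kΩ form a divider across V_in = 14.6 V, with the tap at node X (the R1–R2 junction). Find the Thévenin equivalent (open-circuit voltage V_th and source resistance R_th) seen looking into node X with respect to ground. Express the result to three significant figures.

Open-circuit (no load on X): V_th = V_in · R2/(R1 + R2) = 14.6 × 11.3/(4.100 + 11.3) = 10.71 V.
With V_in suppressed (replaced by a short), R_th = R1 ‖ R2 = (4.100 × 11.3)/(4.100 + 11.3) = 3.008 kΩ.

V_th ≈ 10.7 V, R_th ≈ 3.01 kΩ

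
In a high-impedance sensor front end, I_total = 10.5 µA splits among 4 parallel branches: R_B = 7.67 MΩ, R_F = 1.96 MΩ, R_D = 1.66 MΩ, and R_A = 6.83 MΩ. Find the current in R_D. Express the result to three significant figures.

ΣG = 1/7.67 + 1/1.96 + 1/1.66 + 1/6.83 = 1.389.
By the current-divider rule, I = I_total · G_k/ΣG = 10.5 × 0.4336 = 4.553 µA.

I ≈ 4.55 µA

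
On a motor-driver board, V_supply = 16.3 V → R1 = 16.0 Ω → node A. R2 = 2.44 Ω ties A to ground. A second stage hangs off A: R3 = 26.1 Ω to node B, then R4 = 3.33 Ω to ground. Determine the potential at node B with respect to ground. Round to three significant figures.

V_B ≈ 0.228 V

The second stage (R3 + R4 = 29.43 Ω) loads node A in parallel with R2.
R2 ‖ (R3+R4) = 2.253 Ω.
First divider: V_A = V_supply · 2.253/(16.0 + 2.253) = 2.012 V.
V_B = V_A × 0.1131 = 0.2277 V.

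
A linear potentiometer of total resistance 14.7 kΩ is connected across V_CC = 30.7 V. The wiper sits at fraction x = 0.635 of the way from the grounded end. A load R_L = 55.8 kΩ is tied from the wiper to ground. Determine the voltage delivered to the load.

Split the track: R_lower = x·R_p = 9.335 kΩ, R_upper = (1−x)·R_p = 5.365 kΩ.
Lower segment in parallel with the load: 9.335 ‖ 55.8 = 7.997 kΩ.
V_out = 30.7 × 7.997/(5.365 + 7.997) = 18.37 V.

V_out ≈ 18.4 V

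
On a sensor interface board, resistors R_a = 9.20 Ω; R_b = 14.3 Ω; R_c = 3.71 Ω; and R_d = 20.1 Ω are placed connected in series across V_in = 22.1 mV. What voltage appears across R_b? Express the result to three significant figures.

V ≈ 6.68 mV

ΣR = 9.20 + 14.3 + 3.71 + 20.1 = 47.31 Ω.
V = V_in · R/ΣR = 22.1 × 0.3023 = 6.680 mV.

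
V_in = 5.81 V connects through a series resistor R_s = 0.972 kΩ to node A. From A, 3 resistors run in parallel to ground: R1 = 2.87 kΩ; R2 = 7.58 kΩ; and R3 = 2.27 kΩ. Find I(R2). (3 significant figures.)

I ≈ 0.404 mA

Parallel bank: R_p = 1/(1/2.87 + 1/7.58 + 1/2.27) = 1.086 kΩ.
Node voltage V_A = V_in · R_p/(R_s + R_p) = 5.81 × 0.5277 = 3.066 V.
Branch current I = V_A/R2 = 3.066/7.58 = 0.4045 mA.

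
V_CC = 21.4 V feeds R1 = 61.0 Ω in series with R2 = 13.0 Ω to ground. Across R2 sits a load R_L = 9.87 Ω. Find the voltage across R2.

R2 ‖ R_L = (13.0 × 9.87)/(13.0 + 9.87) = 5.610 Ω.
Voltage divider with the loaded lower leg: V_out = 21.4 × 5.610/(61.0 + 5.610) = 21.4 × 0.08423 = 1.802 V.

V_out ≈ 1.80 V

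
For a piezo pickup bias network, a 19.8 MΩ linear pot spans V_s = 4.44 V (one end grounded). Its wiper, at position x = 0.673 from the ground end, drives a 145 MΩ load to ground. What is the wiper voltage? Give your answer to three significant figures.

Split the track: R_lower = x·R_p = 13.33 MΩ, R_upper = (1−x)·R_p = 6.475 MΩ.
(x·R_p) ‖ R_L = 12.20 MΩ.
Then V_out = V_s · 12.20/(6.475 + 12.20) = 2.901 V.
(Unloaded: V_out = x·V_s = 2.99 V.)

V_out ≈ 2.90 V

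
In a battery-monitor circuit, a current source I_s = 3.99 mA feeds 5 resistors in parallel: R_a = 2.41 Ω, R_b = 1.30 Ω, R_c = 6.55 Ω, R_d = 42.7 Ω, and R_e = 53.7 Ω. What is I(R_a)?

I ≈ 1.20 mA

ΣG = 1/2.41 + 1/1.30 + 1/6.55 + 1/42.7 + 1/53.7 = 1.379.
R_a takes the fraction G_k/ΣG = 0.4149/1.379 = 0.3009, so I = 3.99 × 0.3009 = 1.201 mA.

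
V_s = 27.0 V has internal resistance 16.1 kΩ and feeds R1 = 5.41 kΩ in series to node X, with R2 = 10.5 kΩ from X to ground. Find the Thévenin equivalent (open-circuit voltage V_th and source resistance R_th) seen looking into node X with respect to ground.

R1' = 16.1 + 5.41 = 21.51 kΩ (source resistance + R1).
Open-circuit (no load on X): V_th = V_s · R2/(R1' + R2) = 27.0 × 10.5/(21.51 + 10.5) = 8.857 V.
Looking into X with the source shorted: R_th = R1'·R2/(R1'+R2) = 21.51 × 10.5/32.01 = 7.056 kΩ.

V_th ≈ 8.86 V, R_th ≈ 7.06 kΩ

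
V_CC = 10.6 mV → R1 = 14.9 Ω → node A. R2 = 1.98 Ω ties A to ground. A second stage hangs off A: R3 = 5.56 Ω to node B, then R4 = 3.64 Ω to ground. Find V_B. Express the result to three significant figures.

V_B ≈ 0.413 mV

The second stage (R3 + R4 = 9.200 Ω) loads node A in parallel with R2.
Effective lower resistance at A: R2 ‖ 9.200 = 1.629 Ω.
V_A = 10.6 × 1.629/(14.9 + 1.629) = 1.045 mV.
V_B = V_A × 0.3957 = 0.4134 mV.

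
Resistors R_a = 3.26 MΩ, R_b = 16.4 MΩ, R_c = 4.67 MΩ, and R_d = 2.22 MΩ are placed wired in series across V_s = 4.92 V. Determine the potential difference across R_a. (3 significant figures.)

Total series resistance ΣR = 3.26 + 16.4 + 4.67 + 2.22 = 26.55 MΩ.
V = V_s · R/ΣR = 4.92 × 0.1228 = 0.6041 V.

V ≈ 0.604 V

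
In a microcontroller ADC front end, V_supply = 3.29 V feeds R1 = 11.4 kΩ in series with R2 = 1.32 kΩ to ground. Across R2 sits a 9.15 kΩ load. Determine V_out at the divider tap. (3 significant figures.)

V_out ≈ 0.302 V

The load sits in parallel with R2, giving an effective lower resistance R2' = R2·R_L/(R2+R_L) = 1.154 kΩ.
Then V_out = V_supply · R2'/(R1 + R2') = 3.29 × 1.154/12.55 = 0.3023 V.
(Unloaded it would be 0.341 V; the load pulls it down.)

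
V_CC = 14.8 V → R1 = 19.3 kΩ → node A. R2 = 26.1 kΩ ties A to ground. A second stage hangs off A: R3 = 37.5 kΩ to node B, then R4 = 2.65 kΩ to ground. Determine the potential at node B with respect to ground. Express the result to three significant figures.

V_B ≈ 0.440 V

Looking into the second stage from A: R3 + R4 = 40.15 kΩ appears in parallel with R2.
R2 ‖ (R3+R4) = 15.82 kΩ.
So V_A = 14.8 × 0.4504 = 6.666 V.
Stage 2 is unloaded, so V_B = V_A · R4/(R3+R4) = 6.666 × 2.65/40.15 = 0.4400 V.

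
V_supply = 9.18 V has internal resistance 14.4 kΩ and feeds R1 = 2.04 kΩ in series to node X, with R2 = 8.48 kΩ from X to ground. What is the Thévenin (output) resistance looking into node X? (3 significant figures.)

R1' = 14.4 + 2.04 = 16.44 kΩ (source resistance + R1).
Zeroing V_supply shorts the top of R1' to ground, so R_th = R1' ‖ R2 = 5.594 kΩ.

R_th ≈ 5.59 kΩ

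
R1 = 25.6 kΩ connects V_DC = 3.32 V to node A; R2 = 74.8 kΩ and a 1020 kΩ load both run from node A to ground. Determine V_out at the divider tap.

First combine the lower leg with the load: R2 ‖ R_L = 69.69 kΩ.
Now apply the divider: V_out = 3.32 × 0.7313 = 2.428 V.

V_out ≈ 2.43 V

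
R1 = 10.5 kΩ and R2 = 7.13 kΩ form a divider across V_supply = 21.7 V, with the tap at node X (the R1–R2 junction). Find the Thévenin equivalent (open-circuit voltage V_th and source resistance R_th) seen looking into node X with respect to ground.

V_th ≈ 8.78 V, R_th ≈ 4.25 kΩ

With X open, the divider is unloaded: V_th = 21.7 × 7.13/17.63 = 8.776 V.
Looking into X with the source shorted: R_th = R1·R2/(R1+R2) = 10.50 × 7.13/17.63 = 4.246 kΩ.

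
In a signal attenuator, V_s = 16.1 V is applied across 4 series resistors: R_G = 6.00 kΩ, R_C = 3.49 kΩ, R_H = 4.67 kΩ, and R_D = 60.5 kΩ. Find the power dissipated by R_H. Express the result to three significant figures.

The common current is I = 16.1/74.66 = 0.2156 mA.
P(R_H) = I²·R_H = (0.2156)² × 4.67 = 0.2172 mW.

P ≈ 0.217 mW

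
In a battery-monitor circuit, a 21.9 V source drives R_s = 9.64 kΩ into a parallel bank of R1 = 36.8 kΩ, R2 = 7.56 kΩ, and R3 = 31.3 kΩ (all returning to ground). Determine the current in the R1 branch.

Equivalent of the parallel group: R_p = 5.225 kΩ.
Node voltage V_A = V_DC · R_p/(R_s + R_p) = 21.9 × 0.3515 = 7.698 V.
Branch current I = V_A/R1 = 7.698/36.8 = 0.2092 mA.
(Check via current divider: I_total = 1.473 mA; share G_k/ΣG = 0.1420 → same result.)

I ≈ 0.209 mA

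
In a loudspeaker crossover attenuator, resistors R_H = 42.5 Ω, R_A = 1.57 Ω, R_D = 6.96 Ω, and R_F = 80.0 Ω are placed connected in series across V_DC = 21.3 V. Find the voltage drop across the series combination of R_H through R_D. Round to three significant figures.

Total series resistance ΣR = 42.5 + 1.57 + 6.96 + 80.0 = 131.0 Ω.
R_{R_H..R_D} = 42.5 + 1.57 + 6.96 = 51.03 Ω.
By the voltage-divider rule, V = 21.3 × 51.03/131.0 = 8.295 V.

V ≈ 8.30 V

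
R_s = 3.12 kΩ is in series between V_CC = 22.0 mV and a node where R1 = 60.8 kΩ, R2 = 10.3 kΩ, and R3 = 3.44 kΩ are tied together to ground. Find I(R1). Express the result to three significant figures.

Combine the parallel branches: R_p = (1/60.8 + 1/10.3 + 1/3.44)⁻¹ = 2.474 kΩ.
V_A by voltage divider: V_A = 22.0 × 2.474/(3.12 + 2.474) = 9.729 mV.
Branch current I = V_A/R1 = 9.729/60.8 = 0.1600 µA.

I ≈ 0.160 µA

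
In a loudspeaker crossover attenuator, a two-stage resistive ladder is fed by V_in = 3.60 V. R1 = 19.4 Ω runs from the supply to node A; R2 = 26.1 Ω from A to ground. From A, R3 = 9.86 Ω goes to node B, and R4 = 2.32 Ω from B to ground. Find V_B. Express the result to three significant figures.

The second stage (R3 + R4 = 12.18 Ω) loads node A in parallel with R2.
R2 ‖ (R3+R4) = 8.305 Ω.
First divider: V_A = V_in · 8.305/(19.4 + 8.305) = 1.079 V.
Stage 2 is unloaded, so V_B = V_A · R4/(R3+R4) = 1.079 × 2.32/12.18 = 0.2055 V.

V_B ≈ 0.206 V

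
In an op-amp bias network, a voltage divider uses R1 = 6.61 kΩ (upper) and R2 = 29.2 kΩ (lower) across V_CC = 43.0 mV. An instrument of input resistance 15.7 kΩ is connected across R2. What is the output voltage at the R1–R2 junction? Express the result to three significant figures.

R2 ‖ R_L = (29.2 × 15.7)/(29.2 + 15.7) = 10.21 kΩ.
Now apply the divider: V_out = 43.0 × 0.6070 = 26.10 mV.

V_out ≈ 26.1 mV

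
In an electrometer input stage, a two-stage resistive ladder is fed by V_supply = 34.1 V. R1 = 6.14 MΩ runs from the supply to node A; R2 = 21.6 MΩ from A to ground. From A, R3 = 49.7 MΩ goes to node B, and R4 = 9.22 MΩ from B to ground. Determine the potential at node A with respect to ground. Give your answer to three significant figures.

The second stage (R3 + R4 = 58.92 MΩ) loads node A in parallel with R2.
R2 ‖ (R3+R4) = 15.81 MΩ.
So V_A = 34.1 × 0.7202 = 24.56 V.

V_A ≈ 24.6 V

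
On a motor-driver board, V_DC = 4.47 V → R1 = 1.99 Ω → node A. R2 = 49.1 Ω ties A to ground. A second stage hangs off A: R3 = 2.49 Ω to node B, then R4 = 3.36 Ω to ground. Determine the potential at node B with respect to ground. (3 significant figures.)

Node A sees R2 in parallel with the series input of stage 2, R3 + R4 = 5.850 Ω.
R2 ‖ (R3+R4) = 5.227 Ω.
So V_A = 4.47 × 0.7243 = 3.237 V.
Stage 2 is unloaded, so V_B = V_A · R4/(R3+R4) = 3.237 × 3.36/5.850 = 1.859 V.

V_B ≈ 1.86 V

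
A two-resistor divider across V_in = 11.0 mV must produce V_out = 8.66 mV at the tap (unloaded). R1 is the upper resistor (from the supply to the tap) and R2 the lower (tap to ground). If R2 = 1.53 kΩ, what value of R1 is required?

Required fraction k = V_out/V_in = 0.7873.
So R1 = R2 · (V_in/V_out − 1) = 1.53 × (11.0/8.66 − 1) = 1.53 × 0.2702 = 0.4134 kΩ.

R1 ≈ 0.413 kΩ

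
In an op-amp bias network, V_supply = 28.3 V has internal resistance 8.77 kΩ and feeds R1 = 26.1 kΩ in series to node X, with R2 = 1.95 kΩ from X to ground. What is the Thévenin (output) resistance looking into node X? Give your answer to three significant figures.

R_th ≈ 1.85 kΩ

R1' = 8.77 + 26.1 = 34.87 kΩ (source resistance + R1).
With V_supply suppressed (replaced by a short), R_th = R1' ‖ R2 = (34.87 × 1.95)/(34.87 + 1.95) = 1.847 kΩ.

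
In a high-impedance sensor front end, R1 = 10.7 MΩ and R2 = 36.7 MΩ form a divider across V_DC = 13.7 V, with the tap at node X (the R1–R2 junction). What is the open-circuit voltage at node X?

V_th is the unloaded tap voltage: V_DC · R2/(R1+R2) = 13.7 × 0.7743 = 10.61 V.

V_th ≈ 10.6 V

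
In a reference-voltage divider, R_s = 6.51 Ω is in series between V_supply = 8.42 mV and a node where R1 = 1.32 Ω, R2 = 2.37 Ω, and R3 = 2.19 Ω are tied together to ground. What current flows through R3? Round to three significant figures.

Combine the parallel branches: R_p = (1/1.32 + 1/2.37 + 1/2.19)⁻¹ = 0.6112 Ω.
V_A = 8.42 × 0.6112/7.121 = 0.7227 mV.
Branch current I = V_A/R3 = 0.7227/2.19 = 0.3300 mA.

I ≈ 0.330 mA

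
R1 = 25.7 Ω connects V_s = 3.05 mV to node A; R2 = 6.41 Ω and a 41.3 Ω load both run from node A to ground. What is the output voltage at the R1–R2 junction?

First combine the lower leg with the load: R2 ‖ R_L = 5.549 Ω.
Voltage divider with the loaded lower leg: V_out = 3.05 × 5.549/(25.7 + 5.549) = 3.05 × 0.1776 = 0.5416 mV.
(Unloaded it would be 0.609 mV; the load pulls it down.)

V_out ≈ 0.542 mV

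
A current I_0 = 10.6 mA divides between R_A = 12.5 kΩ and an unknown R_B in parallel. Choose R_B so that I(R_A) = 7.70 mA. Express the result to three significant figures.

Two-branch current divider: I_A = I_0 · R_B/(R_A + R_B).
7.70/10.6 = R_B/(R_A + R_B) → R_B = R_A · (0.7264)/(1 − 0.7264) = 12.5 × 2.655 = 33.19 kΩ.

R_B ≈ 33.2 kΩ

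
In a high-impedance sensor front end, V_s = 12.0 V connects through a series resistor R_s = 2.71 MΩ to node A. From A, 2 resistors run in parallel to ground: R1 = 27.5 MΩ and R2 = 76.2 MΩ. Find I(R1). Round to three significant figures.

I ≈ 0.385 µA

Combine the parallel branches: R_p = (1/27.5 + 1/76.2)⁻¹ = 20.21 MΩ.
V_A = 12.0 × 20.21/22.92 = 10.58 V.
I(R1) = V_A / R1 = 10.58/27.5 = 0.3848 µA.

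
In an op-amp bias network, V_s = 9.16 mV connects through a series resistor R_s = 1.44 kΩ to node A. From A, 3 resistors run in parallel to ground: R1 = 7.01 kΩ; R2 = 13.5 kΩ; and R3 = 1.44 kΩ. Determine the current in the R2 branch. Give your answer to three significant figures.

I ≈ 0.293 µA

Combine the parallel branches: R_p = (1/7.01 + 1/13.5 + 1/1.44)⁻¹ = 1.097 kΩ.
V_A by voltage divider: V_A = 9.16 × 1.097/(1.44 + 1.097) = 3.962 mV.
I(R2) = V_A / R2 = 3.962/13.5 = 0.2935 µA.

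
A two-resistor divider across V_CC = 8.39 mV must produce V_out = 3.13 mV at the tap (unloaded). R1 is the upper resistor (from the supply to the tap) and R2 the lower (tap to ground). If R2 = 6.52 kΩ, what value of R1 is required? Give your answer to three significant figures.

V_out/V_CC = R2/(R1+R2) = 0.3731.
So R1 = R2 · (V_CC/V_out − 1) = 6.52 × (8.39/3.13 − 1) = 6.52 × 1.681 = 10.96 kΩ.

R1 ≈ 11.0 kΩ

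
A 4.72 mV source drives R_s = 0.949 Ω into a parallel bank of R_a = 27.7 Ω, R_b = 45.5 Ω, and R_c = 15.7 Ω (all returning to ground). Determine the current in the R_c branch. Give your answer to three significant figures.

Equivalent of the parallel group: R_p = 8.212 Ω.
Node voltage V_A = V_in · R_p/(R_s + R_p) = 4.72 × 0.8964 = 4.231 mV.
Branch current I = V_A/R_c = 4.231/15.7 = 0.2695 mA.
(Equivalently: I_total = 0.5152 mA, then current-divider fraction G_k/ΣG = 0.5231.)

I ≈ 0.269 mA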